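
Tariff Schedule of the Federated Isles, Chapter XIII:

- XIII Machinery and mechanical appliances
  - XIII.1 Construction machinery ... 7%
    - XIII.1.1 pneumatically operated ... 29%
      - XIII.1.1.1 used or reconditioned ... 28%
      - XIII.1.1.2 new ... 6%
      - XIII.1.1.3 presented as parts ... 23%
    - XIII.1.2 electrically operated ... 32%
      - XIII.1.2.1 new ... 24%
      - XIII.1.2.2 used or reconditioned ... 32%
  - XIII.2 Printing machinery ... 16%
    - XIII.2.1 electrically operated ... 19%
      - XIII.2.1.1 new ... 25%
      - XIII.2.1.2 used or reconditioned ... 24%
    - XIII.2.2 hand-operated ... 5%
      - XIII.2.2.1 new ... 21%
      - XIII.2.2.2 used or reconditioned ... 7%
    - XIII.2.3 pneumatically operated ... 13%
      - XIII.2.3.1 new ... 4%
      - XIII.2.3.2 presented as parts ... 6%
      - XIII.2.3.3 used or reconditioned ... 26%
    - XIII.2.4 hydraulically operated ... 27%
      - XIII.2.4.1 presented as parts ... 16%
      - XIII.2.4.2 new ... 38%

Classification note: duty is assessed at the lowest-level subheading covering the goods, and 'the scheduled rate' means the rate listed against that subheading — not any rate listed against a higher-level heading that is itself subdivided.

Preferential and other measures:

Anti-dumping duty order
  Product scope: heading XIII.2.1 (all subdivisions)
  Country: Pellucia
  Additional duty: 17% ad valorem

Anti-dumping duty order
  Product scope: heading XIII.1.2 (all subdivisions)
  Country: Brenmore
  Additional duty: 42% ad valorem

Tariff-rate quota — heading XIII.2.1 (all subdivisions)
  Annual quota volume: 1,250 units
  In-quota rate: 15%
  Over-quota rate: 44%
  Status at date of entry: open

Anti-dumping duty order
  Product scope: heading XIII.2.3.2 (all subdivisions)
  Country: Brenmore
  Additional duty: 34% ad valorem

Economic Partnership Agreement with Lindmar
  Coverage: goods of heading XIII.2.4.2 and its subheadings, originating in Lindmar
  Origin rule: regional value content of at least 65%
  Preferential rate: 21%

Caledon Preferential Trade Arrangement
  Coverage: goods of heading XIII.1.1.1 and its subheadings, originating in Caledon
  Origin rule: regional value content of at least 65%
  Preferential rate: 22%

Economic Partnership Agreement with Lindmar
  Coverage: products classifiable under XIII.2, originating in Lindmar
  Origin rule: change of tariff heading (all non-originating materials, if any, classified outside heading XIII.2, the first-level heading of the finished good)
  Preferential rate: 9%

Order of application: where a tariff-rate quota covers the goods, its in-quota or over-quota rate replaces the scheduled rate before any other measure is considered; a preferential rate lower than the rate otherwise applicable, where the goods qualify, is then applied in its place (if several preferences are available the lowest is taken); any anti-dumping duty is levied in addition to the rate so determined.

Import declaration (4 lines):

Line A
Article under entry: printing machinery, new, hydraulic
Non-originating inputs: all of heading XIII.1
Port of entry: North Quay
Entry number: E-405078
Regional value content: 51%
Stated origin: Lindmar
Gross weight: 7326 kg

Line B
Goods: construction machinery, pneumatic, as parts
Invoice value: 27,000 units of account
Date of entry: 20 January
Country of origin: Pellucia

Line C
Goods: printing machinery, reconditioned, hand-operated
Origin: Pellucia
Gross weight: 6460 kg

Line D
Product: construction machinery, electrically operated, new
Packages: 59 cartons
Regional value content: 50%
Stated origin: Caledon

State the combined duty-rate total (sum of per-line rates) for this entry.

Line A: printing → XIII.2; hydraulic → XIII.2.4; new → XIII.2.4.2. Scheduled 38%. Lindmar agreement on XIII.2.4.2: RVC < 65%; Lindmar agreement on XIII.2: CTH met → 9% available; preferential 9%. → 9%.
Line B: construction → XIII.1; pneumatic → XIII.1.1; as parts → XIII.1.1.3. Scheduled 23%. No special measure applies. → 23%.
Line C: printing → XIII.2; hand-operated → XIII.2.2; reconditioned → XIII.2.2.2. Scheduled 7%. No special measure applies. → 7%.
Line D: construction → XIII.1; electrically operated → XIII.1.2; new → XIII.1.2.1. Scheduled 24%. Caledon agreement on XIII.1.1.1: XIII.1.2.1 not covered. → 24%.
Sum: 9% + 23% + 7% + 24% = 63%.

63%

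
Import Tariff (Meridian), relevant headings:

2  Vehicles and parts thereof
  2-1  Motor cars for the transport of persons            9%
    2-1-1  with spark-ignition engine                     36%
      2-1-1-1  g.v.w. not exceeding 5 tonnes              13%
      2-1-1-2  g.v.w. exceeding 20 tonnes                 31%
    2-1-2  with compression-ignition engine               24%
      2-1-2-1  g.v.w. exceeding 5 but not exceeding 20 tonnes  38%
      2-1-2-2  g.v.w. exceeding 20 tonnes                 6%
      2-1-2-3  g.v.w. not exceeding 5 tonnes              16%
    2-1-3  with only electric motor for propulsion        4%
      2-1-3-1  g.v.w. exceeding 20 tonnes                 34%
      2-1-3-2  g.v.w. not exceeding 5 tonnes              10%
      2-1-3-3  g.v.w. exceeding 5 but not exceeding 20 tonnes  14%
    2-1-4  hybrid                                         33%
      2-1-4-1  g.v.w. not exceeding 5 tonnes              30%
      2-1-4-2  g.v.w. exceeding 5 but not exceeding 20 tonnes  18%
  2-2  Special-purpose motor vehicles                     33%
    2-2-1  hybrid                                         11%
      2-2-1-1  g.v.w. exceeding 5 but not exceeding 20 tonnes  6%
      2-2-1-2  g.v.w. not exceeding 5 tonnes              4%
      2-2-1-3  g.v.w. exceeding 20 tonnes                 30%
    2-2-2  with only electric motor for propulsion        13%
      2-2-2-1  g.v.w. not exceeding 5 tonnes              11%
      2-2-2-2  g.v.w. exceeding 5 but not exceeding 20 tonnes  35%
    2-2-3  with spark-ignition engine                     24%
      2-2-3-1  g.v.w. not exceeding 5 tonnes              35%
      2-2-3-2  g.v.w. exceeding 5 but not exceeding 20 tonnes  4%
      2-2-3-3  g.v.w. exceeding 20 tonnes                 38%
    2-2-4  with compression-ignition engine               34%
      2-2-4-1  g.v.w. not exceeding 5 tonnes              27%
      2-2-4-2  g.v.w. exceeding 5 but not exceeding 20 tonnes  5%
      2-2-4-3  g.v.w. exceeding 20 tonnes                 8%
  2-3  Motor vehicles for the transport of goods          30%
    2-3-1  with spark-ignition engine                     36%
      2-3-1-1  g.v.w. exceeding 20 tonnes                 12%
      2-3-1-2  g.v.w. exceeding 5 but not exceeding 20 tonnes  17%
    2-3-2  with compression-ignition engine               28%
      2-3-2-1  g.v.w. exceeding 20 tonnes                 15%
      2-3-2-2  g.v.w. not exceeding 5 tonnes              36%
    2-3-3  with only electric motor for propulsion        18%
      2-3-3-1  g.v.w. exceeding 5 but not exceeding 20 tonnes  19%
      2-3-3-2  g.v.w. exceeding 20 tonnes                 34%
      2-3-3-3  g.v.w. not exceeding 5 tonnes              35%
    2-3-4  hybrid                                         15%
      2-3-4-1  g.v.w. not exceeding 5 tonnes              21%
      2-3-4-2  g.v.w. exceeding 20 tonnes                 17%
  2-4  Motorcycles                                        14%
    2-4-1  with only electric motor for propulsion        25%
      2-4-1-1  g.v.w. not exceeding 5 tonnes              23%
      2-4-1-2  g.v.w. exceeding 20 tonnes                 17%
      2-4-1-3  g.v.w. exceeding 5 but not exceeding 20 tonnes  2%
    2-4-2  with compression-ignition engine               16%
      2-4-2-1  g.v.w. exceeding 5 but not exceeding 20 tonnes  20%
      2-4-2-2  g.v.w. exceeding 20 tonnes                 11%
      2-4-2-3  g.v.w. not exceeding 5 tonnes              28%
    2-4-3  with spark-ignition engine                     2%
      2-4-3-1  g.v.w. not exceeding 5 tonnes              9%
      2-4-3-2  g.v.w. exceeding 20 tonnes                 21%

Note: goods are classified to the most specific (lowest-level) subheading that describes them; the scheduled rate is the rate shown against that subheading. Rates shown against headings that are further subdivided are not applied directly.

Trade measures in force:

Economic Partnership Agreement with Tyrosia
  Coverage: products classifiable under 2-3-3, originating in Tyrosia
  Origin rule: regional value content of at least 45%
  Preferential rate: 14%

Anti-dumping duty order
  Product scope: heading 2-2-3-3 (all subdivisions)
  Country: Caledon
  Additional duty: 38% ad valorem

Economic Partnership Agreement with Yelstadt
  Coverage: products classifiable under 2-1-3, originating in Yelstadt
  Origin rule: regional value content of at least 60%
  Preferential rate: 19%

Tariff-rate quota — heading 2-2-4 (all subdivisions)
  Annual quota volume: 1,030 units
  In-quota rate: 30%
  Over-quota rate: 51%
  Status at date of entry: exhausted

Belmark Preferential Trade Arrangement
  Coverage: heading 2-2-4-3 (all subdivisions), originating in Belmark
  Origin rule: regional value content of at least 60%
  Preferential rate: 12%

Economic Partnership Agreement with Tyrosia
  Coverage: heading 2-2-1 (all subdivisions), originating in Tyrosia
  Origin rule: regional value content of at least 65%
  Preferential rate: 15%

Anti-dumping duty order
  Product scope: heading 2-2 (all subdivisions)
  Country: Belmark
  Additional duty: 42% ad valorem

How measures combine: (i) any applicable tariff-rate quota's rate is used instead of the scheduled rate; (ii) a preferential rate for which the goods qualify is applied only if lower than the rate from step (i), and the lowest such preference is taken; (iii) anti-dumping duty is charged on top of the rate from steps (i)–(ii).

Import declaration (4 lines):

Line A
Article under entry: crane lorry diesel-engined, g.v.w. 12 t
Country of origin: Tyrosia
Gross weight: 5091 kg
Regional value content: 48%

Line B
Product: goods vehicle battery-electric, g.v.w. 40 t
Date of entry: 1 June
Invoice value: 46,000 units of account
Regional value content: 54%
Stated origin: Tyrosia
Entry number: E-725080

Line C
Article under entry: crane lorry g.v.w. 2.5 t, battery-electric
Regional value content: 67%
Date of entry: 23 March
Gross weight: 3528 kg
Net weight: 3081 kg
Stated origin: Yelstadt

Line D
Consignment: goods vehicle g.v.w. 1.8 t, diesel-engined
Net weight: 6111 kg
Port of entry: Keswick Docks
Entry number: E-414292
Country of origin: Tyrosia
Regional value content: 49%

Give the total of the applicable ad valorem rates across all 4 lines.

Line A: crane lorry → 2-2; diesel-engined → 2-2-4; g.v.w. 12 t → 2-2-4-2. Scheduled 5%. quota on 2-2-4 exhausted → over-quota 51%; Tyrosia agreement on 2-3-3: 2-2-4-2 not covered; Tyrosia agreement on 2-2-1: 2-2-4-2 not covered. → 51%.
Line B: goods vehicle → 2-3; battery-electric → 2-3-3; g.v.w. 40 t → 2-3-3-2. Scheduled 34%. Tyrosia agreement on 2-3-3: RVC ≥ 45% → 14% available; Tyrosia agreement on 2-2-1: 2-3-3-2 not covered; preferential 14%. → 14%.
Line C: crane lorry → 2-2; battery-electric → 2-2-2; g.v.w. 2.5 t → 2-2-2-1. Scheduled 11%. Yelstadt agreement on 2-1-3: 2-2-2-1 not covered. → 11%.
Line D: goods vehicle → 2-3; diesel-engined → 2-3-2; g.v.w. 1.8 t → 2-3-2-2. Scheduled 36%. Tyrosia agreement on 2-3-3: 2-3-2-2 not covered; Tyrosia agreement on 2-2-1: 2-3-2-2 not covered. → 36%.
Sum: 51% + 14% + 11% + 36% = 112%.

112%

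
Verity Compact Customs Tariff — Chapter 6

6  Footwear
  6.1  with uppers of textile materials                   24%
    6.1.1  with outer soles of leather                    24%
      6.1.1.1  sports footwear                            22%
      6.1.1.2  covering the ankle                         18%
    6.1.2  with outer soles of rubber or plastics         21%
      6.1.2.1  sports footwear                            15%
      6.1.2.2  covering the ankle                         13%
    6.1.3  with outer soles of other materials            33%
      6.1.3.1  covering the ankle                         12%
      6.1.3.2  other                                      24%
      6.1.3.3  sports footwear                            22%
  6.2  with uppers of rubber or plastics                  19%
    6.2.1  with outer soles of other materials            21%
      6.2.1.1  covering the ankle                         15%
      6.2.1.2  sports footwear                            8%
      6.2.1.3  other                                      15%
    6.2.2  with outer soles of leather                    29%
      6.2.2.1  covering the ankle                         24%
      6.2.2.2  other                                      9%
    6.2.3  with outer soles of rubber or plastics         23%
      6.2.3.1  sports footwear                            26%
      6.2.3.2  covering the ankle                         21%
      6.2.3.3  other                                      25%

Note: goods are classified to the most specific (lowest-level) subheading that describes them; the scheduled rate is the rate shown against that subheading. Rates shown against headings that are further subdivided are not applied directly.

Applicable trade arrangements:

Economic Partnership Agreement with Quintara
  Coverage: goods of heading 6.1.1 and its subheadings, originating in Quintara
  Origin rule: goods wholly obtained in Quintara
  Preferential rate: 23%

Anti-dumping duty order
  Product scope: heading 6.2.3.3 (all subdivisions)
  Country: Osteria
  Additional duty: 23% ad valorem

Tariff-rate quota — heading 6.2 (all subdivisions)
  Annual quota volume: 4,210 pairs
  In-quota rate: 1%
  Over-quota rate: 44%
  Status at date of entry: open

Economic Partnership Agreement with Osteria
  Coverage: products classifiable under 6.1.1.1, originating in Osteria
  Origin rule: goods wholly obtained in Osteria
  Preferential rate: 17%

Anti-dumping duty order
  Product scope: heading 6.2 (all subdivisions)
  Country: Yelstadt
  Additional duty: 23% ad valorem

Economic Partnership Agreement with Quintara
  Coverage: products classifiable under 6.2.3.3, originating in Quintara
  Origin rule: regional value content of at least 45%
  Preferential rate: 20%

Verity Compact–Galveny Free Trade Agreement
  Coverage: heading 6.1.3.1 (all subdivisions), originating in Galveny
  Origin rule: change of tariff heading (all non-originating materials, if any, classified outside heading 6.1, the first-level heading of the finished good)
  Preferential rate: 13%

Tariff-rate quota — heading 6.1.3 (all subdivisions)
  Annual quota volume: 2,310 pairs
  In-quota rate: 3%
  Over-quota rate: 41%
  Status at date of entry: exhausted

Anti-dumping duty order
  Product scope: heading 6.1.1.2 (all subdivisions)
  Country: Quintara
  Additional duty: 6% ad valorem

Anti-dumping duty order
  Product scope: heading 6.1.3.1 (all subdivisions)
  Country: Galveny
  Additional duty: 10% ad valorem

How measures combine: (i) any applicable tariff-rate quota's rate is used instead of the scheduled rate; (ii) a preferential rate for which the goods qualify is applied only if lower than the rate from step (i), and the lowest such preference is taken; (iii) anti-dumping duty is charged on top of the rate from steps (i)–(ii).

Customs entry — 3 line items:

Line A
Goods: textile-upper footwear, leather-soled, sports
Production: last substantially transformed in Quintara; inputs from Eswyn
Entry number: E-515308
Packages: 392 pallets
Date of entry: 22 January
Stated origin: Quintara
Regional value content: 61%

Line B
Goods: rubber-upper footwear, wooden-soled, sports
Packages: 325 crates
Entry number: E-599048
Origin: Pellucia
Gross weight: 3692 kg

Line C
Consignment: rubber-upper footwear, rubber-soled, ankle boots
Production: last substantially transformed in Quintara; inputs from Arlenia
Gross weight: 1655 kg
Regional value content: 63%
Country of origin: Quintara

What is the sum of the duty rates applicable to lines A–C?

24%

Line A: textile-upper → 6.1; leather-soled → 6.1.1; sports → 6.1.1.1. Scheduled 22%. Quintara agreement on 6.1.1: not wholly obtained; Quintara agreement on 6.2.3.3: 6.1.1.1 not covered. → 22%.
Line B: rubber-upper → 6.2; wooden-soled → 6.2.1; sports → 6.2.1.2. Scheduled 8%. quota on 6.2 open → in-quota 1%. → 1%.
Line C: rubber-upper → 6.2; rubber-soled → 6.2.3; ankle boots → 6.2.3.2. Scheduled 21%. quota on 6.2 open → in-quota 1%; Quintara agreement on 6.1.1: 6.2.3.2 not covered; Quintara agreement on 6.2.3.3: 6.2.3.2 not covered. → 1%.
Sum: 22% + 1% + 1% = 24%.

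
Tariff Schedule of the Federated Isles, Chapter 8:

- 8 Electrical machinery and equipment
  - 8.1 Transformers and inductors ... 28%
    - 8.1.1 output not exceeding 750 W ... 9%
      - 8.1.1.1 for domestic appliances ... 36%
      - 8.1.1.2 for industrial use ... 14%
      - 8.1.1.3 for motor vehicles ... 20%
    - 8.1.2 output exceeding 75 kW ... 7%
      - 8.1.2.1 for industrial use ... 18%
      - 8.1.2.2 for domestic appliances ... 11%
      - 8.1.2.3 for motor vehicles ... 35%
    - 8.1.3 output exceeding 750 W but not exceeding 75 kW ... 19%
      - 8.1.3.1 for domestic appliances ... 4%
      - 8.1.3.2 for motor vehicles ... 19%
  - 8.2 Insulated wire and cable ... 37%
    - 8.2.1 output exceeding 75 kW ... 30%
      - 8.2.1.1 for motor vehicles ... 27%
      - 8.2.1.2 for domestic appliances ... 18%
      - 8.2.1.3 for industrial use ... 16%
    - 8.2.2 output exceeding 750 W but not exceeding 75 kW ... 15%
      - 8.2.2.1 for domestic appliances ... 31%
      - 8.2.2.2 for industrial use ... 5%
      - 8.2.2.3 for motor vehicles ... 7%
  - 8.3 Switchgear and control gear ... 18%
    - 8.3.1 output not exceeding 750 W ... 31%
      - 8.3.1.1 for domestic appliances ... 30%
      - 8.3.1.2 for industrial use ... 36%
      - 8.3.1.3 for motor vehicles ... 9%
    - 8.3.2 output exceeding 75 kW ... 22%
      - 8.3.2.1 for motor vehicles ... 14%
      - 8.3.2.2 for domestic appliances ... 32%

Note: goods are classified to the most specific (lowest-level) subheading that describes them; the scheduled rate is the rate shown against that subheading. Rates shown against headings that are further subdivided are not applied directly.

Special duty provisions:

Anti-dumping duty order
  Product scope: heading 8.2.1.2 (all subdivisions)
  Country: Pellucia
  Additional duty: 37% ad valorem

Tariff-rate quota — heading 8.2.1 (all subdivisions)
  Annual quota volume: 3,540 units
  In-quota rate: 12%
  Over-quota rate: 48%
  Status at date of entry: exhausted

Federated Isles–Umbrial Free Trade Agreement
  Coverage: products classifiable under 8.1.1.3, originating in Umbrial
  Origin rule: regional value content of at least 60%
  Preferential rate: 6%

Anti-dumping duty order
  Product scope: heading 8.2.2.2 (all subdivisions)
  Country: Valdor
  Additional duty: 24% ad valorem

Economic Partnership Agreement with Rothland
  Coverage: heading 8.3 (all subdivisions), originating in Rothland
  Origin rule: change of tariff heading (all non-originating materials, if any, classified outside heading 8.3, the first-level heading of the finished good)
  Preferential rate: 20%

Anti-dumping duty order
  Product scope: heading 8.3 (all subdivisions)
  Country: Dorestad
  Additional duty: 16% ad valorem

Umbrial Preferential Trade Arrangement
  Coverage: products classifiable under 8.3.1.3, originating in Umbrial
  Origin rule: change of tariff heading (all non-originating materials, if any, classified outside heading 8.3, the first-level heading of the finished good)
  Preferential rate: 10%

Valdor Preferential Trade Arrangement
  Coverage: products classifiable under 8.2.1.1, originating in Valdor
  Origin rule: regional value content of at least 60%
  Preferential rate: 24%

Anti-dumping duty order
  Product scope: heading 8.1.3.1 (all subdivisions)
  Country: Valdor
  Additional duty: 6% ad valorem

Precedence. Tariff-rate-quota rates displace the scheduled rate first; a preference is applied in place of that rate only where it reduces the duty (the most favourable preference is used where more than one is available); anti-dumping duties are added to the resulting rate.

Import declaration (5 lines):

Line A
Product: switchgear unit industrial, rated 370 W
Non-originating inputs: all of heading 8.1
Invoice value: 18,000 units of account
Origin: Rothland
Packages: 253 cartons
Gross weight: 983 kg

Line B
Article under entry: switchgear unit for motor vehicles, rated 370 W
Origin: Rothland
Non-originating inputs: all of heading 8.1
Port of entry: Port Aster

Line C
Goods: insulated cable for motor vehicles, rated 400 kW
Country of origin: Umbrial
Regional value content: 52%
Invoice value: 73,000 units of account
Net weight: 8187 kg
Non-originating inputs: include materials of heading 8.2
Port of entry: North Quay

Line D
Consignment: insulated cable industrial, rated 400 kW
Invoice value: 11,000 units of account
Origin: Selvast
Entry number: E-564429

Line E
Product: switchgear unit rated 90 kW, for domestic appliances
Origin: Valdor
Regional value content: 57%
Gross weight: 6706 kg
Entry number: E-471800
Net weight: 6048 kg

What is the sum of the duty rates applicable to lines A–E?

157%

Line A: switchgear unit → 8.3; rated 370 W → 8.3.1; industrial → 8.3.1.2. Scheduled 36%. Rothland agreement on 8.3: CTH met → 20% available; preferential 20%. → 20%.
Line B: switchgear unit → 8.3; rated 370 W → 8.3.1; for motor vehicles → 8.3.1.3. Scheduled 9%. Rothland agreement on 8.3: CTH met → 20% available; preference 20% not lower than 9% → no reduction. → 9%.
Line C: insulated cable → 8.2; rated 400 kW → 8.2.1; for motor vehicles → 8.2.1.1. Scheduled 27%. quota on 8.2.1 exhausted → over-quota 48%; Umbrial agreement on 8.1.1.3: 8.2.1.1 not covered; Umbrial agreement on 8.3.1.3: 8.2.1.1 not covered. → 48%.
Line D: insulated cable → 8.2; rated 400 kW → 8.2.1; industrial → 8.2.1.3. Scheduled 16%. quota on 8.2.1 exhausted → over-quota 48%. → 48%.
Line E: switchgear unit → 8.3; rated 90 kW → 8.3.2; for domestic appliances → 8.3.2.2. Scheduled 32%. Valdor agreement on 8.2.1.1: 8.3.2.2 not covered. → 32%.
Sum: 20% + 9% + 48% + 48% + 32% = 157%.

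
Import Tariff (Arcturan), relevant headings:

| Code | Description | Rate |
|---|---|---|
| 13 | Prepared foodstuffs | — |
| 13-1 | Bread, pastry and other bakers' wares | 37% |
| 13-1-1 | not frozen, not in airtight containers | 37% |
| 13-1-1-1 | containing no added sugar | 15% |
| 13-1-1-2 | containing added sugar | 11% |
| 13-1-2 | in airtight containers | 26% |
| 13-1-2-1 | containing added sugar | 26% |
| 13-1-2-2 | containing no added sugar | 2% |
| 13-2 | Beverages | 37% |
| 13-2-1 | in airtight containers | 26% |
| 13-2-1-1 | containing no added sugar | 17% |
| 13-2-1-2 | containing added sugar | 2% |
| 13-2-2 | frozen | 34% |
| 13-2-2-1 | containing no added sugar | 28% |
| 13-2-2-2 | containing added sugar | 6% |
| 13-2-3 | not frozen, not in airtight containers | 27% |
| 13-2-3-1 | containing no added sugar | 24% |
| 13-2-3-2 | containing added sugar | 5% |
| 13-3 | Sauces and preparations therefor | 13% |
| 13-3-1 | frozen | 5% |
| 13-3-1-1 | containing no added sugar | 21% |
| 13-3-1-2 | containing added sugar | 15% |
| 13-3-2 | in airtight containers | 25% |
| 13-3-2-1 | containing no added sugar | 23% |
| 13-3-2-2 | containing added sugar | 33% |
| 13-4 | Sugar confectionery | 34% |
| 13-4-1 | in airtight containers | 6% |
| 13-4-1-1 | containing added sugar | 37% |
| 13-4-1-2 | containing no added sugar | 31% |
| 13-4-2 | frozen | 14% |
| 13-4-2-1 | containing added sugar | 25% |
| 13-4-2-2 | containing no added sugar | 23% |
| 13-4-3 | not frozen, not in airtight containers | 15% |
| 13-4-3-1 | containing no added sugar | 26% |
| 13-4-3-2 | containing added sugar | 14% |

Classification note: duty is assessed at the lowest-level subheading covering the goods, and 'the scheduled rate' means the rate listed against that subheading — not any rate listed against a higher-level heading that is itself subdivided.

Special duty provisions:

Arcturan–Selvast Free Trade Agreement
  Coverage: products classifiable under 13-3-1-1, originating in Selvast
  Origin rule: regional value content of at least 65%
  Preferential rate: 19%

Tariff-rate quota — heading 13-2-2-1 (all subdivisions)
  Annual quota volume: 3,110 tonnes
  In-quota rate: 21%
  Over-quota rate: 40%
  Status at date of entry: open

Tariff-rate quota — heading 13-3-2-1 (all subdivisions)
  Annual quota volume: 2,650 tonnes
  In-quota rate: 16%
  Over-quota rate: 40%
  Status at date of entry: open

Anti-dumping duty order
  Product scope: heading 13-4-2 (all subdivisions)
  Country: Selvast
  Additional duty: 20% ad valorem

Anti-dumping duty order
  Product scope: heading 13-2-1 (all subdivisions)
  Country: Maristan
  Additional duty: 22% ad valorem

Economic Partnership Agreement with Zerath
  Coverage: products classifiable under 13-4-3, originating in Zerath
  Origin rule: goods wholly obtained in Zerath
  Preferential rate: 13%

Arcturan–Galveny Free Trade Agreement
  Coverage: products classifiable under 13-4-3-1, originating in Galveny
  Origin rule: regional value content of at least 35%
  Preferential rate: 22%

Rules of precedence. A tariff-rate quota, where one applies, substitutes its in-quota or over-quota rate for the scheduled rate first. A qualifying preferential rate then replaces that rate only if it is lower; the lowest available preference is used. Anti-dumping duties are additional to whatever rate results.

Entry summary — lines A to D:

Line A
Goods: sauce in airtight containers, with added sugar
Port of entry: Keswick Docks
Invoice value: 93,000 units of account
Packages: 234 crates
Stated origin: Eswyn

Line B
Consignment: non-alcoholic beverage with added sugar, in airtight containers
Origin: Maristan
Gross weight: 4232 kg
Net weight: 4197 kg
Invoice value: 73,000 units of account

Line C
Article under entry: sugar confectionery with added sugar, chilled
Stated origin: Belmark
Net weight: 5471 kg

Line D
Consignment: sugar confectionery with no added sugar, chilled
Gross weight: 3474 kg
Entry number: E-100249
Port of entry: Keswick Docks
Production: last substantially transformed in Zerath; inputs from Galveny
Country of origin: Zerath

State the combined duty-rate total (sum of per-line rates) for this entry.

97%

Line A: sauce → 13-3; in airtight containers → 13-3-2; with added sugar → 13-3-2-2. Scheduled 33%. No special measure applies. → 33%.
Line B: non-alcoholic beverage → 13-2; in airtight containers → 13-2-1; with added sugar → 13-2-1-2. Scheduled 2%. anti-dumping (Maristan, 13-2-1): +22%; total 2% + 22% = 24%. → 24%.
Line C: sugar confectionery → 13-4; chilled → 13-4-3; with added sugar → 13-4-3-2. Scheduled 14%. No special measure applies. → 14%.
Line D: sugar confectionery → 13-4; chilled → 13-4-3; with no added sugar → 13-4-3-1. Scheduled 26%. Zerath agreement on 13-4-3: not wholly obtained. → 26%.
Sum: 33% + 24% + 14% + 26% = 97%.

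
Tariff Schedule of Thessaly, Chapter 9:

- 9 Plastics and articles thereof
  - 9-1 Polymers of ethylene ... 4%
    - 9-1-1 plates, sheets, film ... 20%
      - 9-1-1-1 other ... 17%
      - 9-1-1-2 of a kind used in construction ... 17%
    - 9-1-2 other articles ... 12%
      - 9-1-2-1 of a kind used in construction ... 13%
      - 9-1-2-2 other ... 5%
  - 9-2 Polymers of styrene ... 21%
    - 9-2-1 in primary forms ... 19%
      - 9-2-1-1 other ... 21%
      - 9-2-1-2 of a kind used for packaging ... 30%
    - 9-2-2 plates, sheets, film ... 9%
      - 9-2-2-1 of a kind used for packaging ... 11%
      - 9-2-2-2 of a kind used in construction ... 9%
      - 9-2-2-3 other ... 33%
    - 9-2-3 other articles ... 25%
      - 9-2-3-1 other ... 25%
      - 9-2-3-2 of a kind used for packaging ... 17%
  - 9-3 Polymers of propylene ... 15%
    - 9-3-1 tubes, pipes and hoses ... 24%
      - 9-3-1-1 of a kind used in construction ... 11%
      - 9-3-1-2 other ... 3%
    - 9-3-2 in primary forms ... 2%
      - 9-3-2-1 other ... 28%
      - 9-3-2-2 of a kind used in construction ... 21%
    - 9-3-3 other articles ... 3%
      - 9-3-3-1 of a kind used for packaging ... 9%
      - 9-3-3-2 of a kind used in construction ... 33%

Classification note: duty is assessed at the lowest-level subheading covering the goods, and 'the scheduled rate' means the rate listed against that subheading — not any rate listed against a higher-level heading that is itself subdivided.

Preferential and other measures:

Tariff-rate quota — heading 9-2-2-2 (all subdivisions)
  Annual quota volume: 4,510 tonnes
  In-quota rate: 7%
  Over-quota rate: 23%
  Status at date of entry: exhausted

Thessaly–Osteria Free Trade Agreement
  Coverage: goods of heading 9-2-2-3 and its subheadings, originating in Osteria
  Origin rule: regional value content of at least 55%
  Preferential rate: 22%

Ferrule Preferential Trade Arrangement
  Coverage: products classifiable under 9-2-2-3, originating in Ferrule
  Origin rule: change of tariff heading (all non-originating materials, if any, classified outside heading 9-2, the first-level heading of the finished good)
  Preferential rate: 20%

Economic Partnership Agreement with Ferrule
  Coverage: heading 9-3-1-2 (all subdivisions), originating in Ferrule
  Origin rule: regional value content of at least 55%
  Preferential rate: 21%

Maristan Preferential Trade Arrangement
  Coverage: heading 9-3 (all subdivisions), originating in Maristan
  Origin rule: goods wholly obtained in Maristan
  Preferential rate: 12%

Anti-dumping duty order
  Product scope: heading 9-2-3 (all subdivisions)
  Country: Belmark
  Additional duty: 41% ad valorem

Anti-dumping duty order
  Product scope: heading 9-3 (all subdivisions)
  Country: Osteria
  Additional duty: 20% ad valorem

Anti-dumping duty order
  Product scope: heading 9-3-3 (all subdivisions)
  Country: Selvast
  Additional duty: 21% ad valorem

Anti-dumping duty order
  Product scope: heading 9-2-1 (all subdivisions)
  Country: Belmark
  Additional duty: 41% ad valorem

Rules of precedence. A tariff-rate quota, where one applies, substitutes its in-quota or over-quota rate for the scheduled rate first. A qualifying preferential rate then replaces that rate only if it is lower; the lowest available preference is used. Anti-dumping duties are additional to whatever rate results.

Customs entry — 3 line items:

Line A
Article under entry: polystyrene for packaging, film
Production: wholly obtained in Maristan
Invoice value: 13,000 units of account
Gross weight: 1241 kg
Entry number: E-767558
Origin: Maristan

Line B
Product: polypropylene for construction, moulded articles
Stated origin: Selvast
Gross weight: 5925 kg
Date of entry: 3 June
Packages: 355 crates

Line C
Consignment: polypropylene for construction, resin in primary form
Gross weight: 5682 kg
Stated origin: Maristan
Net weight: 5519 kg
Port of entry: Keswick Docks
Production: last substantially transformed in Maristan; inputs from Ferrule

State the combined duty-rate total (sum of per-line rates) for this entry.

86%

Line A: polystyrene → 9-2; film → 9-2-2; for packaging → 9-2-2-1. Scheduled 11%. Maristan agreement on 9-3: 9-2-2-1 not covered. → 11%.
Line B: polypropylene → 9-3; moulded articles → 9-3-3; for construction → 9-3-3-2. Scheduled 33%. anti-dumping (Selvast, 9-3-3): +21%; total 33% + 21% = 54%. → 54%.
Line C: polypropylene → 9-3; resin in primary form → 9-3-2; for construction → 9-3-2-2. Scheduled 21%. Maristan agreement on 9-3: not wholly obtained. → 21%.
Sum: 11% + 54% + 21% = 86%.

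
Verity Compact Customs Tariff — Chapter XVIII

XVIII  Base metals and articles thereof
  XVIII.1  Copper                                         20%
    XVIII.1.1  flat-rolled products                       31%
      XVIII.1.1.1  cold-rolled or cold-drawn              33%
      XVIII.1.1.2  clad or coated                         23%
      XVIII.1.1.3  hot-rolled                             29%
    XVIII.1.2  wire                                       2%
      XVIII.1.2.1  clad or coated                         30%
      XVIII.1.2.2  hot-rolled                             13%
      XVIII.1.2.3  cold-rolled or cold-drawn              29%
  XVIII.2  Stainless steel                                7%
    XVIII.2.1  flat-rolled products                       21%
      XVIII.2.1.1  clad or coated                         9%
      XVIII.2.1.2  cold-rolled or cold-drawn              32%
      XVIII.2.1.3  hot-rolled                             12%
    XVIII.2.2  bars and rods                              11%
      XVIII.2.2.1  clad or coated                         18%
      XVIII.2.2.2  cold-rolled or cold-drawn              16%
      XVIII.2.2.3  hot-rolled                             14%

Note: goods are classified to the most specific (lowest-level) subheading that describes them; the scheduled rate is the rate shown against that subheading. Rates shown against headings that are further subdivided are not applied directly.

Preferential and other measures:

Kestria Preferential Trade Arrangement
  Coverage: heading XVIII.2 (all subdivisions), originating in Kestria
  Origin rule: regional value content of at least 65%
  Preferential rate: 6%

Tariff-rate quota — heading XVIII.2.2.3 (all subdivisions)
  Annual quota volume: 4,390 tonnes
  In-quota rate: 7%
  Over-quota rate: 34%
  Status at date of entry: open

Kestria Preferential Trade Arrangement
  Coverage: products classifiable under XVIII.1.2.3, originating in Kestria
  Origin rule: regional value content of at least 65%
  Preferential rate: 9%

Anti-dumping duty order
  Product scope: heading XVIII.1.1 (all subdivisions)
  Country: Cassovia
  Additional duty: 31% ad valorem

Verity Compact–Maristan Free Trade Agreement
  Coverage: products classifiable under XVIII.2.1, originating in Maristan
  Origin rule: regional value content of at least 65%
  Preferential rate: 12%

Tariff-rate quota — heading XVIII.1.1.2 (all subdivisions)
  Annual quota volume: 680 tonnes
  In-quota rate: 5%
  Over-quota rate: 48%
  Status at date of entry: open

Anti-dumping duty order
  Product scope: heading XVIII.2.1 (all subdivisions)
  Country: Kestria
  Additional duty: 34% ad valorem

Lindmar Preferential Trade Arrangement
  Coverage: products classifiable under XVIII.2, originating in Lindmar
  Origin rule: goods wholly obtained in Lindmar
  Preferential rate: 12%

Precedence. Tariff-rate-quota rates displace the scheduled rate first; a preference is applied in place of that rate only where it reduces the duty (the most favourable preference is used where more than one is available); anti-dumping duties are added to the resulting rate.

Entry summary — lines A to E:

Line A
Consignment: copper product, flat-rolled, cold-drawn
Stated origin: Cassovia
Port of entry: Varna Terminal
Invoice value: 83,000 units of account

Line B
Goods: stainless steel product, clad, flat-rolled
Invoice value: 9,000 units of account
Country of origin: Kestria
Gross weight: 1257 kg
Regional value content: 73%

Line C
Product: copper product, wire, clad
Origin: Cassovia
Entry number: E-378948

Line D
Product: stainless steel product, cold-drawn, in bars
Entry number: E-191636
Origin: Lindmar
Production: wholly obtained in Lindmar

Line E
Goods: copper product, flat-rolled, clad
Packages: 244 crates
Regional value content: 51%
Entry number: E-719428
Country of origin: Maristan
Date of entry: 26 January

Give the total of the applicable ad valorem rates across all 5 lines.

Line A: copper → XVIII.1; flat-rolled → XVIII.1.1; cold-drawn → XVIII.1.1.1. Scheduled 33%. anti-dumping (Cassovia, XVIII.1.1): +31%; total 33% + 31% = 64%. → 64%.
Line B: stainless steel → XVIII.2; flat-rolled → XVIII.2.1; clad → XVIII.2.1.1. Scheduled 9%. Kestria agreement on XVIII.2: RVC ≥ 65% → 6% available; Kestria agreement on XVIII.1.2.3: XVIII.2.1.1 not covered; preferential 6%; anti-dumping (Kestria, XVIII.2.1): +34%; total 6% + 34% = 40%. → 40%.
Line C: copper → XVIII.1; wire → XVIII.1.2; clad → XVIII.1.2.1. Scheduled 30%. No special measure applies. → 30%.
Line D: stainless steel → XVIII.2; in bars → XVIII.2.2; cold-drawn → XVIII.2.2.2. Scheduled 16%. Lindmar agreement on XVIII.2: wholly obtained → 12% available; preferential 12%. → 12%.
Line E: copper → XVIII.1; flat-rolled → XVIII.1.1; clad → XVIII.1.1.2. Scheduled 23%. quota on XVIII.1.1.2 open → in-quota 5%; Maristan agreement on XVIII.2.1: XVIII.1.1.2 not covered. → 5%.
Sum: 64% + 40% + 30% + 12% + 5% = 151%.

151%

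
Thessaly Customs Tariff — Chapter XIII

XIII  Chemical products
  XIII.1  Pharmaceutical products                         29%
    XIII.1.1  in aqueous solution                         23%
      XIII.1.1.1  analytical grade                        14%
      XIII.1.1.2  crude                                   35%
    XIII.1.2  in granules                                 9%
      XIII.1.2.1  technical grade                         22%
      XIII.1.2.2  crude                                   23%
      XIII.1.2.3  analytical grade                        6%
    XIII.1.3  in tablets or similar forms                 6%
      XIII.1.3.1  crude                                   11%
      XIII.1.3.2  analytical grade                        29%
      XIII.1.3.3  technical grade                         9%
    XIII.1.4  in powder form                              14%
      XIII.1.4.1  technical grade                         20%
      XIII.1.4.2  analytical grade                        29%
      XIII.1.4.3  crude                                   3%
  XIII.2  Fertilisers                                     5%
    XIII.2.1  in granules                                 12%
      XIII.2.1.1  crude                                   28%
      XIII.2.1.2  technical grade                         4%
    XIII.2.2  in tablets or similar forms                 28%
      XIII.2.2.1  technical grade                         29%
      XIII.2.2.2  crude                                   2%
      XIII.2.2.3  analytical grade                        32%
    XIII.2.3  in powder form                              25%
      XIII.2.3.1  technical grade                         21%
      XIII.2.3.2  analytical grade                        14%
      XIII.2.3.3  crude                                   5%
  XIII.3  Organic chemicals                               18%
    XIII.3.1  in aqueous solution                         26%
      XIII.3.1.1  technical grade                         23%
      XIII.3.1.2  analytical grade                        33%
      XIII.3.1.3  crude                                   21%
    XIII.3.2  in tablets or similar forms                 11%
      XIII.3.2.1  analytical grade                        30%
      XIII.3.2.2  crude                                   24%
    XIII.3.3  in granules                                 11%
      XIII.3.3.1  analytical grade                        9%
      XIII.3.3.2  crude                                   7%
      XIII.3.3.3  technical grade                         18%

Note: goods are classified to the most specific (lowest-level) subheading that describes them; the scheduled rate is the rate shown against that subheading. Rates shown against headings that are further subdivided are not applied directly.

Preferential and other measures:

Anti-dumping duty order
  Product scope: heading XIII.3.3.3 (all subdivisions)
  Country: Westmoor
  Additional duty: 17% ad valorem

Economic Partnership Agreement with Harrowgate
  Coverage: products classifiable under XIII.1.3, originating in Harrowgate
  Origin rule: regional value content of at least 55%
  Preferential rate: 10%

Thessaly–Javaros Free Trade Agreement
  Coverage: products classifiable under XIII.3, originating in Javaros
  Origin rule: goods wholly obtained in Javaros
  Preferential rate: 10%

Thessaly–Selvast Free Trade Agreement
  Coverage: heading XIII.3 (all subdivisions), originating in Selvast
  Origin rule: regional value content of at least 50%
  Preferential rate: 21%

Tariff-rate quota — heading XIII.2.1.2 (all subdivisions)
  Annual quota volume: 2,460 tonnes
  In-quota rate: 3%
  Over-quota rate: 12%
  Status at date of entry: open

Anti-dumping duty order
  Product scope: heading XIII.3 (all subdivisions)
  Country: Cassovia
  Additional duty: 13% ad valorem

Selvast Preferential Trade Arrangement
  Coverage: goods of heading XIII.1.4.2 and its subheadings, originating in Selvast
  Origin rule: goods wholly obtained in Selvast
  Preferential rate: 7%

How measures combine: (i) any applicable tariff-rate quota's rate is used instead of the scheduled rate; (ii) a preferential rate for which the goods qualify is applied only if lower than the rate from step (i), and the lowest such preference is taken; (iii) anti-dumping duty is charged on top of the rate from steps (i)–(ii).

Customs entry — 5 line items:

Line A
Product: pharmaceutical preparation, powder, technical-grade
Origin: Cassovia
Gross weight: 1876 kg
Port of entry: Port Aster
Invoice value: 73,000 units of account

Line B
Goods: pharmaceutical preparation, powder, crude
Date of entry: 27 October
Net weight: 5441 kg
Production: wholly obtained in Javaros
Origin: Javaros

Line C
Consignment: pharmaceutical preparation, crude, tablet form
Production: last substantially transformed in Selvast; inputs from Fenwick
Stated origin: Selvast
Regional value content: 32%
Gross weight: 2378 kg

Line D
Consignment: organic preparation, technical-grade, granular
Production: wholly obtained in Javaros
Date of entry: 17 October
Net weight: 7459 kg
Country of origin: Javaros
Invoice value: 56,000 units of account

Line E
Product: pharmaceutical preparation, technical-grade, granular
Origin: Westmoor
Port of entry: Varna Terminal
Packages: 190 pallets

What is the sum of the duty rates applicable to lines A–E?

Line A: pharmaceutical → XIII.1; powder → XIII.1.4; technical-grade → XIII.1.4.1. Scheduled 20%. No special measure applies. → 20%.
Line B: pharmaceutical → XIII.1; powder → XIII.1.4; crude → XIII.1.4.3. Scheduled 3%. Javaros agreement on XIII.3: XIII.1.4.3 not covered. → 3%.
Line C: pharmaceutical → XIII.1; tablet form → XIII.1.3; crude → XIII.1.3.1. Scheduled 11%. Selvast agreement on XIII.3: XIII.1.3.1 not covered; Selvast agreement on XIII.1.4.2: XIII.1.3.1 not covered. → 11%.
Line D: organic → XIII.3; granular → XIII.3.3; technical-grade → XIII.3.3.3. Scheduled 18%. Javaros agreement on XIII.3: wholly obtained → 10% available; preferential 10%. → 10%.
Line E: pharmaceutical → XIII.1; granular → XIII.1.2; technical-grade → XIII.1.2.1. Scheduled 22%. No special measure applies. → 22%.
Sum: 20% + 3% + 11% + 10% + 22% = 66%.

66%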